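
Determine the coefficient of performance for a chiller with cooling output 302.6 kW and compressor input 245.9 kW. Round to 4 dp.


COP = 302.6 / 245.9 = 1.2306

1.2306


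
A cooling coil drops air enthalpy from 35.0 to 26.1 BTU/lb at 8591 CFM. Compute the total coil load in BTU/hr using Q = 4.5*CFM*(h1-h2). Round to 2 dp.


Q = 4.5 * 8591 * (35.0 - 26.1) = 344069.55 BTU/hr

344069.55 BTU/hr


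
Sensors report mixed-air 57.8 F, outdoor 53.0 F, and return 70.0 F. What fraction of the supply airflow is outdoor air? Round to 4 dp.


frac = (57.8 - 70.0) / (53.0 - 70.0) = 0.7176

0.7176


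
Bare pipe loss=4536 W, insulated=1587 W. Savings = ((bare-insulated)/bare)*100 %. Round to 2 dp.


Savings = ((4536-1587)/4536)*100 = 65.01 %

65.01 %


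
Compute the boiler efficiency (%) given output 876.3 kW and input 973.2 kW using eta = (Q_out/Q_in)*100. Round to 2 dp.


eta = (876.3/973.2)*100 = 90.04 %

90.04 %


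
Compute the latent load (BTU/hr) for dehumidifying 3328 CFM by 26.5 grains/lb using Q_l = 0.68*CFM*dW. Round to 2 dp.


Q = 0.68 * 3328 * 26.5 = 59970.56 BTU/hr

59970.56 BTU/hr


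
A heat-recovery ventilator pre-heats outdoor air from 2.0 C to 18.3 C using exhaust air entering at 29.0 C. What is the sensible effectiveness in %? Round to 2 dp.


eff = (18.3-2.0)/(29.0-2.0)*100 = 60.37 %

60.37 %


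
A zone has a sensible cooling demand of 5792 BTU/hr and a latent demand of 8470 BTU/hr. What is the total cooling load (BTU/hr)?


Qt = 5792 + 8470 = 14262 BTU/hr

14262 BTU/hr


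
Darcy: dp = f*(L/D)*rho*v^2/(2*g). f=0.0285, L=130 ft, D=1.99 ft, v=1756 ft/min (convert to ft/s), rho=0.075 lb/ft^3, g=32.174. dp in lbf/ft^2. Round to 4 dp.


v_fps = 1756/60 = 29.2667 ft/s
dp = 0.0285*(130/1.99)*0.075*29.2667^2/(2*32.174) = 1.8587 lbf/ft^2

1.8587 lbf/ft^2


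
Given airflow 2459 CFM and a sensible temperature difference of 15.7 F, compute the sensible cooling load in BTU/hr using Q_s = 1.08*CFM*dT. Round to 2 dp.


Q = 1.08 * 2459 * 15.7 = 41694.80 BTU/hr

41694.80 BTU/hr


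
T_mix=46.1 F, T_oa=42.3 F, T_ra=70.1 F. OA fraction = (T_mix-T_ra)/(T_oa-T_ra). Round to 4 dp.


frac = (46.1 - 70.1) / (42.3 - 70.1) = 0.8633

0.8633


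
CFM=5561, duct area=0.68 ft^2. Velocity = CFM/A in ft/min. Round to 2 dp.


V = 5561 / 0.68 = 8177.94 ft/min

8177.94 ft/min


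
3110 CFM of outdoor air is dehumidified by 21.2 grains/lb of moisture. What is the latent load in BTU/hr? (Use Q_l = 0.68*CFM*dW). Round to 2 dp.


Q = 0.68 * 3110 * 21.2 = 44833.76 BTU/hr

44833.76 BTU/hr


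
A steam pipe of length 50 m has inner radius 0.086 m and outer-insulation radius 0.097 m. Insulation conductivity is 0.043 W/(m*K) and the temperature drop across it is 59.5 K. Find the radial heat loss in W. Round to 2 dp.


Q = 2*pi*0.043*50*59.5/ln(0.097/0.086) = 6677.90 W

6677.90 W


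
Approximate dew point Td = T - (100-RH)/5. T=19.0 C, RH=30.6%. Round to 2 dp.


Td = 19.0 - (100-30.6)/5 = 5.12 C

5.12 C


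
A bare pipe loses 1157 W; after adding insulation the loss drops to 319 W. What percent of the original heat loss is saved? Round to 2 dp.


Savings = ((1157-319)/1157)*100 = 72.43 %

72.43 %


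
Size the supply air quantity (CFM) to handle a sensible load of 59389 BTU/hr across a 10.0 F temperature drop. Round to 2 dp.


CFM = 59389 / (1.08 * 10.0) = 5498.98

5498.98 CFM


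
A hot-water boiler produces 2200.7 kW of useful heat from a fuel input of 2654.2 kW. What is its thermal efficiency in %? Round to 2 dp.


eta = (2200.7/2654.2)*100 = 82.91 %

82.91 %


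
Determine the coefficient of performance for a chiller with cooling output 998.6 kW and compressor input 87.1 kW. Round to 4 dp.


COP = 998.6 / 87.1 = 11.4650

11.4650


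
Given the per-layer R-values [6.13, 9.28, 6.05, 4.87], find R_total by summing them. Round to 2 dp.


R_total = 6.13 + 9.28 + 6.05 + 4.87 = 26.33

26.33


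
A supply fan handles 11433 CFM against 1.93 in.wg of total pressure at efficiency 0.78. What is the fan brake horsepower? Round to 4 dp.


BHP = 11433 * 1.93 / (6356 * 0.78) = 4.4508 hp

4.4508 hp


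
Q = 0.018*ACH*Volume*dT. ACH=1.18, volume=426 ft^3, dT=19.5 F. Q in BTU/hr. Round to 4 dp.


Q = 0.018 * 1.18 * 426 * 19.5 = 176.4407 BTU/hr

176.4407 BTU/hr


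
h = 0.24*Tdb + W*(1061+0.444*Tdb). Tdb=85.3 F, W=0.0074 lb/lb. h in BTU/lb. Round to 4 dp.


h = 0.24*85.3 + 0.0074*(1061+0.444*85.3) = 28.6037 BTU/lb

28.6037 BTU/lb


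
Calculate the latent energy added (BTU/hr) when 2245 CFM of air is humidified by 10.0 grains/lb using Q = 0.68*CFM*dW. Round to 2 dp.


Q = 0.68 * 2245 * 10.0 = 15266.00 BTU/hr

15266.00 BTU/hr


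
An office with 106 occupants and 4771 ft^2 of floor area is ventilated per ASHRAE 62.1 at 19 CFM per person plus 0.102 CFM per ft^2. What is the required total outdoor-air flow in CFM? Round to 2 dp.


Total = 106*19 + 4771*0.102 = 2500.64 CFM

2500.64 CFM


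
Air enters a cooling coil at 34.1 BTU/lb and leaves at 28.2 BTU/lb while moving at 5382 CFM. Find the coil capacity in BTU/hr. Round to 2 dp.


Q = 4.5 * 5382 * (34.1 - 28.2) = 142892.10 BTU/hr

142892.10 BTU/hr


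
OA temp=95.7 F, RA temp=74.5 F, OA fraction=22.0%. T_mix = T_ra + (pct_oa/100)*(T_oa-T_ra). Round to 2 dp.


T_mix = 74.5 + (22.0/100)*(95.7-74.5) = 79.16 F

79.16 F


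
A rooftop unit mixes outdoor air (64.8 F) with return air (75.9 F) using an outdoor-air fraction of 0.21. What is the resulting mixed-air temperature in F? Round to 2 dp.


T_mix = 0.21*64.8 + 0.79*75.9 = 73.57 F

73.57 F


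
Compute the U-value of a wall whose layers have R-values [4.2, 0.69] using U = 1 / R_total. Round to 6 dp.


R_total = 4.2 + 0.69 = 4.89
U = 1/4.89 = 0.204499

0.204499


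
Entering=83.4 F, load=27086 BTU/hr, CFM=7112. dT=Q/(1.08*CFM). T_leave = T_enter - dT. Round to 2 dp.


dT = 27086/(1.08*7112) = 3.5264
T_leave = 83.4 - 3.5264 = 79.87 F

79.87 F


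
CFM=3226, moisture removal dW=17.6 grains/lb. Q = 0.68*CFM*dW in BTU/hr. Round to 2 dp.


Q = 0.68 * 3226 * 17.6 = 38608.77 BTU/hr

38608.77 BTU/hr


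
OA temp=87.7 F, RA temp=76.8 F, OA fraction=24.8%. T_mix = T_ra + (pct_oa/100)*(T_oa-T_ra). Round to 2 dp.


T_mix = 76.8 + (24.8/100)*(87.7-76.8) = 79.50 F

79.50 F


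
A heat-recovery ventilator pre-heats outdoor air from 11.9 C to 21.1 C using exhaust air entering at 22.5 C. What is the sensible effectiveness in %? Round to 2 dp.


eff = (21.1-11.9)/(22.5-11.9)*100 = 86.79 %

86.79 %


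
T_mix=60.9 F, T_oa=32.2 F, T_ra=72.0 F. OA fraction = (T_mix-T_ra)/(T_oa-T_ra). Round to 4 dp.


frac = (60.9 - 72.0) / (32.2 - 72.0) = 0.2789

0.2789


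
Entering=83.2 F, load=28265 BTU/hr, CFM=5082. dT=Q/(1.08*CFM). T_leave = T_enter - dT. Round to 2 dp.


dT = 28265/(1.08*5082) = 5.1498
T_leave = 83.2 - 5.1498 = 78.05 F

78.05 F


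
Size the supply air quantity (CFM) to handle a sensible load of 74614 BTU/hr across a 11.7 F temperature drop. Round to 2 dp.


CFM = 74614 / (1.08 * 11.7) = 5904.87

5904.87 CFM


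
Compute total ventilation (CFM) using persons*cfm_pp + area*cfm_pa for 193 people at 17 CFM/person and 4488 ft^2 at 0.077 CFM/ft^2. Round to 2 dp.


Total = 193*17 + 4488*0.077 = 3626.58 CFM

3626.58 CFM


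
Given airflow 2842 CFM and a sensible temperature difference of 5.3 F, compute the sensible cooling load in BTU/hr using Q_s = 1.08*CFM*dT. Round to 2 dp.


Q = 1.08 * 2842 * 5.3 = 16267.61 BTU/hr

16267.61 BTU/hr


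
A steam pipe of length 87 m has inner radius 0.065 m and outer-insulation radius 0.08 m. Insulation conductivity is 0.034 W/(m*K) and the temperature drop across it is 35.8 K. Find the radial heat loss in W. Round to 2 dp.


Q = 2*pi*0.034*87*35.8/ln(0.08/0.065) = 3204.43 W

3204.43 W


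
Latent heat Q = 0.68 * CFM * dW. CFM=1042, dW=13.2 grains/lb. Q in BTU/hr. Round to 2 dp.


Q = 0.68 * 1042 * 13.2 = 9352.99 BTU/hr

9352.99 BTU/hr


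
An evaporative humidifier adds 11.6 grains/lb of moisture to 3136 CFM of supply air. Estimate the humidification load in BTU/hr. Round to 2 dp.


Q = 0.68 * 3136 * 11.6 = 24736.77 BTU/hr

24736.77 BTU/hr


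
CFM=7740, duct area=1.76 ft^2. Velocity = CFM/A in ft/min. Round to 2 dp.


V = 7740 / 1.76 = 4397.73 ft/min

4397.73 ft/min


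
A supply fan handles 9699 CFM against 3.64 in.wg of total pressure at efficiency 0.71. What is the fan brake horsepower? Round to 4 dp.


BHP = 9699 * 3.64 / (6356 * 0.71) = 7.8232 hp

7.8232 hp


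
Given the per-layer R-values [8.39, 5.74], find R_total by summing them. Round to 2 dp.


R_total = 8.39 + 5.74 = 14.13

14.13


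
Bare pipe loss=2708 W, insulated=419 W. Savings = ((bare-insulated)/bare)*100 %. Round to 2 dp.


Savings = ((2708-419)/2708)*100 = 84.53 %

84.53 %


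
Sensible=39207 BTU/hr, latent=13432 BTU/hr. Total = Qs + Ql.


Qt = 39207 + 13432 = 52639 BTU/hr

52639 BTU/hr


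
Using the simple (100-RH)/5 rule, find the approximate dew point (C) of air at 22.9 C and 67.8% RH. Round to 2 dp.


Td = 22.9 - (100-67.8)/5 = 16.46 C

16.46 C


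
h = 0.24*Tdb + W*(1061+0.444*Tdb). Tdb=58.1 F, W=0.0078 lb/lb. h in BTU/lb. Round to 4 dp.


h = 0.24*58.1 + 0.0078*(1061+0.444*58.1) = 22.4210 BTU/lb

22.4210 BTU/lb


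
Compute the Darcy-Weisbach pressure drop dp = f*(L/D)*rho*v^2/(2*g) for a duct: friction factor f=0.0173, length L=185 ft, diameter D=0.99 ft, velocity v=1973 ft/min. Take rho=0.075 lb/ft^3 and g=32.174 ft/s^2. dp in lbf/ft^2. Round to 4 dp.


v_fps = 1973/60 = 32.8833 ft/s
dp = 0.0173*(185/0.99)*0.075*32.8833^2/(2*32.174) = 4.0744 lbf/ft^2

4.0744 lbf/ft^2


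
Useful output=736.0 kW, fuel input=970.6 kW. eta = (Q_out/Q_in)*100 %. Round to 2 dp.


eta = (736.0/970.6)*100 = 75.83 %

75.83 %


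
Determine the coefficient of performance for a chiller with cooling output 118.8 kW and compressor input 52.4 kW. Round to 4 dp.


COP = 118.8 / 52.4 = 2.2672

2.2672


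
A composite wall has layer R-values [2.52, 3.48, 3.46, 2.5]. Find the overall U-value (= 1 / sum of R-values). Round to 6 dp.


R_total = 2.52 + 3.48 + 3.46 + 2.5 = 11.96
U = 1/11.96 = 0.083612

0.083612


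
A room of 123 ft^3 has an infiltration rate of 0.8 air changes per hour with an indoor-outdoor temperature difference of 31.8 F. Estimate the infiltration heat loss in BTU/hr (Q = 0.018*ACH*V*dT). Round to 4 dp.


Q = 0.018 * 0.8 * 123 * 31.8 = 56.3242 BTU/hr

56.3242 BTU/hr


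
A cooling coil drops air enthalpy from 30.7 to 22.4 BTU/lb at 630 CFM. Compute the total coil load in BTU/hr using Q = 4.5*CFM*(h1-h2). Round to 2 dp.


Q = 4.5 * 630 * (30.7 - 22.4) = 23530.50 BTU/hr

23530.50 BTU/hr


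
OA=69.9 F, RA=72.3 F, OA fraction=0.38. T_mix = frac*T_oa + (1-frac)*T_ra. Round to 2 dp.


T_mix = 0.38*69.9 + 0.62*72.3 = 71.39 F

71.39 F


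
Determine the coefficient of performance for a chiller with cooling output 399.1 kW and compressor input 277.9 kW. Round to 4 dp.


COP = 399.1 / 277.9 = 1.4361

1.4361


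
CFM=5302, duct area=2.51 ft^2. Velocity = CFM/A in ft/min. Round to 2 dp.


V = 5302 / 2.51 = 2112.35 ft/min

2112.35 ft/min


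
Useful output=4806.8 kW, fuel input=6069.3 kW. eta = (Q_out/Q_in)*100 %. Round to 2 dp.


eta = (4806.8/6069.3)*100 = 79.20 %

79.20 %


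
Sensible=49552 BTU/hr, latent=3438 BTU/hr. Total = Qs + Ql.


Qt = 49552 + 3438 = 52990 BTU/hr

52990 BTU/hr


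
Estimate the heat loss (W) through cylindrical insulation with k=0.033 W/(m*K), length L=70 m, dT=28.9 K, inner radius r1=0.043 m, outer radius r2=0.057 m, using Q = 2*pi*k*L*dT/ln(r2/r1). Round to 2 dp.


Q = 2*pi*0.033*70*28.9/ln(0.057/0.043) = 1488.23 W

1488.23 W


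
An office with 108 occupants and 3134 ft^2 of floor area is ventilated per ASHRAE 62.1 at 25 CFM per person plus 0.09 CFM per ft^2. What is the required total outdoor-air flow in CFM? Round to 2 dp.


Total = 108*25 + 3134*0.09 = 2982.06 CFM

2982.06 CFM


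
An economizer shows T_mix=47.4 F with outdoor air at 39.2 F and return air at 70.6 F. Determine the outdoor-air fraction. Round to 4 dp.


frac = (47.4 - 70.6) / (39.2 - 70.6) = 0.7389

0.7389


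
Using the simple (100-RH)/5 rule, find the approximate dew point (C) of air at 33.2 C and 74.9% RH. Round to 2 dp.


Td = 33.2 - (100-74.9)/5 = 28.18 C

28.18 C


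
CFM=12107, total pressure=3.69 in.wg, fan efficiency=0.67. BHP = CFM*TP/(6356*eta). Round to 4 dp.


BHP = 12107 * 3.69 / (6356 * 0.67) = 10.4907 hp

10.4907 hp


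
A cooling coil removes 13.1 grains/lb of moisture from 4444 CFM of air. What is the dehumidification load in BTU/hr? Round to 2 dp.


Q = 0.68 * 4444 * 13.1 = 39587.15 BTU/hr

39587.15 BTU/hr


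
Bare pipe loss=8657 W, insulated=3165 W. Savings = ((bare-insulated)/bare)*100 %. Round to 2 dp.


Savings = ((8657-3165)/8657)*100 = 63.44 %

63.44 %


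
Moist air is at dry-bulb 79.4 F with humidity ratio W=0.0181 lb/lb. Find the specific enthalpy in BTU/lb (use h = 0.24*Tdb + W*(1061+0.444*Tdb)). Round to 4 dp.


h = 0.24*79.4 + 0.0181*(1061+0.444*79.4) = 38.8982 BTU/lb

38.8982 BTU/lb


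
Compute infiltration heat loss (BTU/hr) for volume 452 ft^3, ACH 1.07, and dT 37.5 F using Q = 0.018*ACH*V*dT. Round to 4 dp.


Q = 0.018 * 1.07 * 452 * 37.5 = 326.4570 BTU/hr

326.4570 BTU/hr


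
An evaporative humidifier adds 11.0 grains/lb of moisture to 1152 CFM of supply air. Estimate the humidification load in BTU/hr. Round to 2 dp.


Q = 0.68 * 1152 * 11.0 = 8616.96 BTU/hr

8616.96 BTU/hr


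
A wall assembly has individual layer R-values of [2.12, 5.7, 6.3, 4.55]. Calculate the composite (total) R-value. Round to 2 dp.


R_total = 2.12 + 5.7 + 6.3 + 4.55 = 18.67

18.67


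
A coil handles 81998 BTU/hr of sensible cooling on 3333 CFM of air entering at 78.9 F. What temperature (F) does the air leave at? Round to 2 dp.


dT = 81998/(1.08*3333) = 22.7795
T_leave = 78.9 - 22.7795 = 56.12 F

56.12 F


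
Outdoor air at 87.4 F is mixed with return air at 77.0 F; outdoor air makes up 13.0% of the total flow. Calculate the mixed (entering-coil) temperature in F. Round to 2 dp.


T_mix = 77.0 + (13.0/100)*(87.4-77.0) = 78.35 F

78.35 F


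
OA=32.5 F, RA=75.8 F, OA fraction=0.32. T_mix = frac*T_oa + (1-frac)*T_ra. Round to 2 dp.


T_mix = 0.32*32.5 + 0.68*75.8 = 61.94 F

61.94 F


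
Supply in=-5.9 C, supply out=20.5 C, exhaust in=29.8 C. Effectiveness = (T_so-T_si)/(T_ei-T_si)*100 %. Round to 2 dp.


eff = (20.5-(-5.9))/(29.8-(-5.9))*100 = 73.95 %

73.95 %


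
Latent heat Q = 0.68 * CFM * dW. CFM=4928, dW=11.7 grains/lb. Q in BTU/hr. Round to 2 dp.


Q = 0.68 * 4928 * 11.7 = 39207.17 BTU/hr

39207.17 BTU/hr


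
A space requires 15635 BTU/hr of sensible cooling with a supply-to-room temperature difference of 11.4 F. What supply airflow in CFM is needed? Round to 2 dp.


CFM = 15635 / (1.08 * 11.4) = 1269.90

1269.90 CFM


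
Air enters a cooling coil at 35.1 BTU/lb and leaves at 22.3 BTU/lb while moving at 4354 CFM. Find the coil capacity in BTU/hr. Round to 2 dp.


Q = 4.5 * 4354 * (35.1 - 22.3) = 250790.40 BTU/hr

250790.40 BTU/hr


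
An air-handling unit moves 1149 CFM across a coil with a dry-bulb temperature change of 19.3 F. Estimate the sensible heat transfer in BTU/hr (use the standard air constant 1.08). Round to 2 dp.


Q = 1.08 * 1149 * 19.3 = 23949.76 BTU/hr

23949.76 BTU/hr


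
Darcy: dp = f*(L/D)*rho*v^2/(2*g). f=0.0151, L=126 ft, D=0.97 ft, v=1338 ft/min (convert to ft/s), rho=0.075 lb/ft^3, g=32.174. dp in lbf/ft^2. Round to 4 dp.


v_fps = 1338/60 = 22.3 ft/s
dp = 0.0151*(126/0.97)*0.075*22.3^2/(2*32.174) = 1.1369 lbf/ft^2

1.1369 lbf/ft^2


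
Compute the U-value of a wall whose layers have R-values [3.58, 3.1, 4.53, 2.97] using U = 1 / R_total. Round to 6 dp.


R_total = 3.58 + 3.1 + 4.53 + 2.97 = 14.18
U = 1/14.18 = 0.070522

0.070522


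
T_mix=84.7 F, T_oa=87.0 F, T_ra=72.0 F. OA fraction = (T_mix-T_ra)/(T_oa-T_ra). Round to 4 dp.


frac = (84.7 - 72.0) / (87.0 - 72.0) = 0.8467

0.8467


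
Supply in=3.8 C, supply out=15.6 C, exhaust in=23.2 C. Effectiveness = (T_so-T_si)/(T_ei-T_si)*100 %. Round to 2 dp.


eff = (15.6-3.8)/(23.2-3.8)*100 = 60.82 %

60.82 %


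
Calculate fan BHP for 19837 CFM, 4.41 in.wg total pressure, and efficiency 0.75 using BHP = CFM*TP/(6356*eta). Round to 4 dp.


BHP = 19837 * 4.41 / (6356 * 0.75) = 18.3514 hp

18.3514 hp


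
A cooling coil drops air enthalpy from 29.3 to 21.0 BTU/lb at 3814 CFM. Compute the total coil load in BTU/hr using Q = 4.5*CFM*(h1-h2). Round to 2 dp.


Q = 4.5 * 3814 * (29.3 - 21.0) = 142452.90 BTU/hr

142452.90 BTU/hr


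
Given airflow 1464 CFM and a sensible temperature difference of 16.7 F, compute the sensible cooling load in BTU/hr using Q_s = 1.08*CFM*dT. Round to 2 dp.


Q = 1.08 * 1464 * 16.7 = 26404.70 BTU/hr

26404.70 BTU/hr


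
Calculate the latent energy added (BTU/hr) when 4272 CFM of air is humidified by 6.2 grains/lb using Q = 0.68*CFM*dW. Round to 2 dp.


Q = 0.68 * 4272 * 6.2 = 18010.75 BTU/hr

18010.75 BTU/hr


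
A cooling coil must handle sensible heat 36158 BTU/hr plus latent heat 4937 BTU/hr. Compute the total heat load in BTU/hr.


Qt = 36158 + 4937 = 41095 BTU/hr

41095 BTU/hr


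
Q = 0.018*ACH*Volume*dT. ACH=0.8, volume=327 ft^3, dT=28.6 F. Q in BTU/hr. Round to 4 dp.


Q = 0.018 * 0.8 * 327 * 28.6 = 134.6717 BTU/hr

134.6717 BTU/hr


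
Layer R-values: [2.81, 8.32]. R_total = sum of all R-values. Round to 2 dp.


R_total = 2.81 + 8.32 = 11.13

11.13


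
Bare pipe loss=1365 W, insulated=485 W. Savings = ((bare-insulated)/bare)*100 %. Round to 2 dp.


Savings = ((1365-485)/1365)*100 = 64.47 %

64.47 %


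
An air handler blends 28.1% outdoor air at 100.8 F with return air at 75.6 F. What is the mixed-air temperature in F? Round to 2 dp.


T_mix = 75.6 + (28.1/100)*(100.8-75.6) = 82.68 F

82.68 F


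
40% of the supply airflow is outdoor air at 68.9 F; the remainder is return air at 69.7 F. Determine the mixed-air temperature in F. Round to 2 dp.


T_mix = 0.4*68.9 + 0.6*69.7 = 69.38 F

69.38 F


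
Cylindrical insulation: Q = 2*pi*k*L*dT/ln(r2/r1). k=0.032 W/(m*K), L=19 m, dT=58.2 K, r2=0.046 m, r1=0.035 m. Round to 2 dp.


Q = 2*pi*0.032*19*58.2/ln(0.046/0.035) = 813.54 W

813.54 W


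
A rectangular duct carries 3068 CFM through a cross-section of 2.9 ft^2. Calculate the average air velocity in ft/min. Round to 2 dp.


V = 3068 / 2.9 = 1057.93 ft/min

1057.93 ft/min


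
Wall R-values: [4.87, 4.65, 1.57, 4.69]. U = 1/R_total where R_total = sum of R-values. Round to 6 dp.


R_total = 4.87 + 4.65 + 1.57 + 4.69 = 15.78
U = 1/15.78 = 0.063371

0.063371


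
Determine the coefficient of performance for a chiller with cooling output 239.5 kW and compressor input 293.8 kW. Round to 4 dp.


COP = 239.5 / 293.8 = 0.8152

0.8152


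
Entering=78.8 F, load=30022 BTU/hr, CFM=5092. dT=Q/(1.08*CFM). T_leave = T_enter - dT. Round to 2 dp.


dT = 30022/(1.08*5092) = 5.4592
T_leave = 78.8 - 5.4592 = 73.34 F

73.34 F


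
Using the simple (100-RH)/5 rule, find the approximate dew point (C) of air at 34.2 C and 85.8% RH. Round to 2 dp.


Td = 34.2 - (100-85.8)/5 = 31.36 C

31.36 C


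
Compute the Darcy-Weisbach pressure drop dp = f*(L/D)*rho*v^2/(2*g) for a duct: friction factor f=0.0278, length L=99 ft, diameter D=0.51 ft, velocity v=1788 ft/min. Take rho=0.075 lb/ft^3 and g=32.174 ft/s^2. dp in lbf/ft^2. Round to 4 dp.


v_fps = 1788/60 = 29.8 ft/s
dp = 0.0278*(99/0.51)*0.075*29.8^2/(2*32.174) = 5.5856 lbf/ft^2

5.5856 lbf/ft^2


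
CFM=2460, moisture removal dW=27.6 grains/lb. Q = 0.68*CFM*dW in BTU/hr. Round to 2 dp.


Q = 0.68 * 2460 * 27.6 = 46169.28 BTU/hr

46169.28 BTU/hr


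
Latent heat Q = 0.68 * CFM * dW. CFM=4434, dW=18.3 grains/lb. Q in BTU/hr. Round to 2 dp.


Q = 0.68 * 4434 * 18.3 = 55176.70 BTU/hr

55176.70 BTU/hr


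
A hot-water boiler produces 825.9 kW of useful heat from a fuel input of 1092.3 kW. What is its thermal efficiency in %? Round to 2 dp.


eta = (825.9/1092.3)*100 = 75.61 %

75.61 %


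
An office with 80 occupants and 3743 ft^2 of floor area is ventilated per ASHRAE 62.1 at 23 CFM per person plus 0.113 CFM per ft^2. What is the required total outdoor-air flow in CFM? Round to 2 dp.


Total = 80*23 + 3743*0.113 = 2262.96 CFM

2262.96 CFM


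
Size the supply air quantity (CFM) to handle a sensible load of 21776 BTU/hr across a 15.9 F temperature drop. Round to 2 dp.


CFM = 21776 / (1.08 * 15.9) = 1268.11

1268.11 CFM


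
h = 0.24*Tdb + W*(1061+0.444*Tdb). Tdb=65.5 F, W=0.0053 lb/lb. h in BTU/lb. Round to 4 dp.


h = 0.24*65.5 + 0.0053*(1061+0.444*65.5) = 21.4974 BTU/lb

21.4974 BTU/lb


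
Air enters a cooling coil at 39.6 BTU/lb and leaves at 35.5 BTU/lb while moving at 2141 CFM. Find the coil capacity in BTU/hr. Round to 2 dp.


Q = 4.5 * 2141 * (39.6 - 35.5) = 39501.45 BTU/hr

39501.45 BTU/hr


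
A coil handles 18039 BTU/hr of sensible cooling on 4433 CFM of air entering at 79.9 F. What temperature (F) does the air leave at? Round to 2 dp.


dT = 18039/(1.08*4433) = 3.7678
T_leave = 79.9 - 3.7678 = 76.13 F

76.13 F


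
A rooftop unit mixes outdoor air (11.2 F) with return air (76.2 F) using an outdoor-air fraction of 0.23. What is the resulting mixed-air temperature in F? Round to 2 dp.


T_mix = 0.23*11.2 + 0.77*76.2 = 61.25 F

61.25 F


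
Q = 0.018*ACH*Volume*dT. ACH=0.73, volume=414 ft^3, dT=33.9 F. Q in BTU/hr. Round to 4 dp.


Q = 0.018 * 0.73 * 414 * 33.9 = 184.4146 BTU/hr

184.4146 BTU/hr


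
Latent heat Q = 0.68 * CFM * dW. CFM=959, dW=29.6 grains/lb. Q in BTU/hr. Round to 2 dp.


Q = 0.68 * 959 * 29.6 = 19302.75 BTU/hr

19302.75 BTU/hr


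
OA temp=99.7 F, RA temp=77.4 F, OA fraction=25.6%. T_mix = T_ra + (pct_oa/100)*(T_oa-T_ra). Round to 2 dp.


T_mix = 77.4 + (25.6/100)*(99.7-77.4) = 83.11 F

83.11 F


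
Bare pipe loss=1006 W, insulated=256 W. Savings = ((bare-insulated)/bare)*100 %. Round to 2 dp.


Savings = ((1006-256)/1006)*100 = 74.55 %

74.55 %


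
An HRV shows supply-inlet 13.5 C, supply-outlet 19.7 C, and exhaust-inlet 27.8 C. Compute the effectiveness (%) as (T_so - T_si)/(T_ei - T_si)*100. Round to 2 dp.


eff = (19.7-13.5)/(27.8-13.5)*100 = 43.36 %

43.36 %


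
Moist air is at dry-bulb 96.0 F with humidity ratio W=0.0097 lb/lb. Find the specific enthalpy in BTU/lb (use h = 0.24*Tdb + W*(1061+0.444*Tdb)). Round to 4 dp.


h = 0.24*96.0 + 0.0097*(1061+0.444*96.0) = 33.7452 BTU/lb

33.7452 BTU/lb


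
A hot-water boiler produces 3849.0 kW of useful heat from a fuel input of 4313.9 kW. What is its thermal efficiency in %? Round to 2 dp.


eta = (3849.0/4313.9)*100 = 89.22 %

89.22 %


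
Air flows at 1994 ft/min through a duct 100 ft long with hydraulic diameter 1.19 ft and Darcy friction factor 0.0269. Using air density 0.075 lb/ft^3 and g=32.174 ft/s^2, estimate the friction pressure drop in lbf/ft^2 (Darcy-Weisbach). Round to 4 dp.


v_fps = 1994/60 = 33.2333 ft/s
dp = 0.0269*(100/1.19)*0.075*33.2333^2/(2*32.174) = 2.9099 lbf/ft^2

2.9099 lbf/ft^2


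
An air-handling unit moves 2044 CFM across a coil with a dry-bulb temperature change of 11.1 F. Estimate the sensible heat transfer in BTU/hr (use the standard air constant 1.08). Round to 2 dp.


Q = 1.08 * 2044 * 11.1 = 24503.47 BTU/hr

24503.47 BTU/hr


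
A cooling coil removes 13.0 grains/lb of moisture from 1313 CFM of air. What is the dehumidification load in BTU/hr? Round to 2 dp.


Q = 0.68 * 1313 * 13.0 = 11606.92 BTU/hr

11606.92 BTU/hr


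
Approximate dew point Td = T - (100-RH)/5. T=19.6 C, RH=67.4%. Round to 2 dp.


Td = 19.6 - (100-67.4)/5 = 13.08 C

13.08 C


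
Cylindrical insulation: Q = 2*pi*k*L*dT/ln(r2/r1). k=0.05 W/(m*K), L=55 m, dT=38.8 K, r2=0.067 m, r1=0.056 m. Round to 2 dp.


Q = 2*pi*0.05*55*38.8/ln(0.067/0.056) = 3738.22 W

3738.22 W


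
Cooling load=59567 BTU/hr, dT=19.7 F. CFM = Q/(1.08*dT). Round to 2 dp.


CFM = 59567 / (1.08 * 19.7) = 2799.73

2799.73 CFM


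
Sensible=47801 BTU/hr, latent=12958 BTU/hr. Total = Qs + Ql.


Qt = 47801 + 12958 = 60759 BTU/hr

60759 BTU/hr


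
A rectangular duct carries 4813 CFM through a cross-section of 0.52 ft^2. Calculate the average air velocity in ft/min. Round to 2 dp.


V = 4813 / 0.52 = 9255.77 ft/min

9255.77 ft/min


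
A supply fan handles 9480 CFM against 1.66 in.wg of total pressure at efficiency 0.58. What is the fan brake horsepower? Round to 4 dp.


BHP = 9480 * 1.66 / (6356 * 0.58) = 4.2688 hp

4.2688 hp


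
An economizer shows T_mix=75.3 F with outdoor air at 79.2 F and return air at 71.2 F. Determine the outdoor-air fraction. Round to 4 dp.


frac = (75.3 - 71.2) / (79.2 - 71.2) = 0.5125

0.5125


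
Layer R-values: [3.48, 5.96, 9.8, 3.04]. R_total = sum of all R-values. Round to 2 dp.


R_total = 3.48 + 5.96 + 9.8 + 3.04 = 22.28

22.28


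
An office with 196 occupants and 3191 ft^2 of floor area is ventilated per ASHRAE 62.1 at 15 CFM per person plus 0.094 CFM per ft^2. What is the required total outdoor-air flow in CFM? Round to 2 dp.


Total = 196*15 + 3191*0.094 = 3239.95 CFM

3239.95 CFM


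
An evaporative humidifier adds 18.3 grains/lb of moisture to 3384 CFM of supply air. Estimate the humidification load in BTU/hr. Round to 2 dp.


Q = 0.68 * 3384 * 18.3 = 42110.50 BTU/hr

42110.50 BTU/hr


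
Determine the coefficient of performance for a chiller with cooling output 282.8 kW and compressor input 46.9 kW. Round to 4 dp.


COP = 282.8 / 46.9 = 6.0299

6.0299


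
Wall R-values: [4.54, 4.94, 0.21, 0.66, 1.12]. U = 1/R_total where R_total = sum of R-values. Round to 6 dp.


R_total = 4.54 + 4.94 + 0.21 + 0.66 + 1.12 = 11.47
U = 1/11.47 = 0.087184

0.087184


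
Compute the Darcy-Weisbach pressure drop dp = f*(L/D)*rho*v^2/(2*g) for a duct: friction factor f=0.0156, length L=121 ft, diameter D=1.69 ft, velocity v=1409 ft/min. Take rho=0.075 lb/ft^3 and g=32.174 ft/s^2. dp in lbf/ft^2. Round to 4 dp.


v_fps = 1409/60 = 23.4833 ft/s
dp = 0.0156*(121/1.69)*0.075*23.4833^2/(2*32.174) = 0.7179 lbf/ft^2

0.7179 lbf/ft^2


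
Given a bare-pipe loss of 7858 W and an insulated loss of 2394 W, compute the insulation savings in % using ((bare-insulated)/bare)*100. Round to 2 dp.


Savings = ((7858-2394)/7858)*100 = 69.53 %

69.53 %


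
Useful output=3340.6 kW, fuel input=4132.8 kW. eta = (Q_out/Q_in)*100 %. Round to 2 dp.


eta = (3340.6/4132.8)*100 = 80.83 %

80.83 %


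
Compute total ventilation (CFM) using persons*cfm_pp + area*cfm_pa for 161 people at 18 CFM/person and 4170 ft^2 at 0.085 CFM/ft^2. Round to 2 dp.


Total = 161*18 + 4170*0.085 = 3252.45 CFM

3252.45 CFM


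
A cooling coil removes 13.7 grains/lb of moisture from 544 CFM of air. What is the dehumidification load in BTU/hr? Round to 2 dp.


Q = 0.68 * 544 * 13.7 = 5067.90 BTU/hr

5067.90 BTU/hr


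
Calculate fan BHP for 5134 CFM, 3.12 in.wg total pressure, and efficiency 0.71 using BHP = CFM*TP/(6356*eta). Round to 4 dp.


BHP = 5134 * 3.12 / (6356 * 0.71) = 3.5495 hp

3.5495 hp


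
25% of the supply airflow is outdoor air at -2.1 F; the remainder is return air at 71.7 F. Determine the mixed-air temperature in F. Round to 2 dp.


T_mix = 0.25*(-2.1) + 0.75*71.7 = 53.25 F

53.25 F


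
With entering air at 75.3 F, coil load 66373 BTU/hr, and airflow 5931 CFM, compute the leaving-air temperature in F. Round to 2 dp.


dT = 66373/(1.08*5931) = 10.3619
T_leave = 75.3 - 10.3619 = 64.94 F

64.94 F


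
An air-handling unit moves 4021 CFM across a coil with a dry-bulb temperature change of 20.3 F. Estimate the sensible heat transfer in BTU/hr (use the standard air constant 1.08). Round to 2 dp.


Q = 1.08 * 4021 * 20.3 = 88156.40 BTU/hr

88156.40 BTU/hr


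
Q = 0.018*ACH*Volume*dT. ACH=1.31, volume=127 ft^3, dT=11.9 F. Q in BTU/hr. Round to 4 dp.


Q = 0.018 * 1.31 * 127 * 11.9 = 35.6365 BTU/hr

35.6365 BTU/hr


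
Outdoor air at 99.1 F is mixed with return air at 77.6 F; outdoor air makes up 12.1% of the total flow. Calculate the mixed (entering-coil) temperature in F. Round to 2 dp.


T_mix = 77.6 + (12.1/100)*(99.1-77.6) = 80.20 F

80.20 F


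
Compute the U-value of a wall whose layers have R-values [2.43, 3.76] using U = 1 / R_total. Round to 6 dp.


R_total = 2.43 + 3.76 = 6.19
U = 1/6.19 = 0.161551

0.161551


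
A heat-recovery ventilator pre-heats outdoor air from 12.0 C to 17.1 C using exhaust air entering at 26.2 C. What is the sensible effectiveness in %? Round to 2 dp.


eff = (17.1-12.0)/(26.2-12.0)*100 = 35.92 %

35.92 %


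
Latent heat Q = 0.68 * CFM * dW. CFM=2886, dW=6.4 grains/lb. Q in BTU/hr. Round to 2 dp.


Q = 0.68 * 2886 * 6.4 = 12559.87 BTU/hr

12559.87 BTU/hr


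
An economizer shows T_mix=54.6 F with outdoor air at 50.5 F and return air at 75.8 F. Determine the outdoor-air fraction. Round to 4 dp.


frac = (54.6 - 75.8) / (50.5 - 75.8) = 0.8379

0.8379


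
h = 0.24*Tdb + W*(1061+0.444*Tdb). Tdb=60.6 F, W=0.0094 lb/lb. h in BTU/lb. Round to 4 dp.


h = 0.24*60.6 + 0.0094*(1061+0.444*60.6) = 24.7703 BTU/lb

24.7703 BTU/lb


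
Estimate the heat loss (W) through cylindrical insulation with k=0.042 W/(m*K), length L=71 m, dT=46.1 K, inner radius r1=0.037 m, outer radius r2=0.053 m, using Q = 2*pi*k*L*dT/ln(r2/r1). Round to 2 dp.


Q = 2*pi*0.042*71*46.1/ln(0.053/0.037) = 2403.49 W

2403.49 W


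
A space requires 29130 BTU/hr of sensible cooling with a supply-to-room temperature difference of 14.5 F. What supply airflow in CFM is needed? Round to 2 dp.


CFM = 29130 / (1.08 * 14.5) = 1860.15

1860.15 CFM


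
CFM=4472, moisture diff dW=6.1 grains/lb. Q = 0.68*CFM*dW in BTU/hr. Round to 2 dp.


Q = 0.68 * 4472 * 6.1 = 18549.86 BTU/hr

18549.86 BTU/hr


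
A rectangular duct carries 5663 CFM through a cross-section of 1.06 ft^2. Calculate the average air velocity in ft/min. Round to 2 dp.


V = 5663 / 1.06 = 5342.45 ft/min

5342.45 ft/min


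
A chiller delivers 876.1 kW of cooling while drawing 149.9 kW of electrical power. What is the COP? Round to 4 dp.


COP = 876.1 / 149.9 = 5.8446

5.8446


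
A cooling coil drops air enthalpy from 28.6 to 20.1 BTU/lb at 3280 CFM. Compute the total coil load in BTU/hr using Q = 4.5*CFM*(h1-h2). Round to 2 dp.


Q = 4.5 * 3280 * (28.6 - 20.1) = 125460.00 BTU/hr

125460.00 BTU/hr


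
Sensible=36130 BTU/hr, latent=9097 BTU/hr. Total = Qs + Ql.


Qt = 36130 + 9097 = 45227 BTU/hr

45227 BTU/hr


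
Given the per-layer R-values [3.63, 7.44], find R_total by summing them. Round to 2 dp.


R_total = 3.63 + 7.44 = 11.07

11.07


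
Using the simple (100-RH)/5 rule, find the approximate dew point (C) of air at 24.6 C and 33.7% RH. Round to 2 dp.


Td = 24.6 - (100-33.7)/5 = 11.34 C

11.34 C


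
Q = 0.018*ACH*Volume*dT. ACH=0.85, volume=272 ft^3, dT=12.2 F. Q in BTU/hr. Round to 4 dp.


Q = 0.018 * 0.85 * 272 * 12.2 = 50.7715 BTU/hr

50.7715 BTU/hr


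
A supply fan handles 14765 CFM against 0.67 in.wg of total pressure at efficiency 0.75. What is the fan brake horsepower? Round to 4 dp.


BHP = 14765 * 0.67 / (6356 * 0.75) = 2.0752 hp

2.0752 hp


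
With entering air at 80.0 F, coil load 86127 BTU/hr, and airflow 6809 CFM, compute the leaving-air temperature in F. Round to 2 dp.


dT = 86127/(1.08*6809) = 11.7120
T_leave = 80.0 - 11.7120 = 68.29 F

68.29 F


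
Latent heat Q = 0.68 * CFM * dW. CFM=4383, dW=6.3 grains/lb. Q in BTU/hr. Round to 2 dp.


Q = 0.68 * 4383 * 6.3 = 18776.77 BTU/hr

18776.77 BTU/hr


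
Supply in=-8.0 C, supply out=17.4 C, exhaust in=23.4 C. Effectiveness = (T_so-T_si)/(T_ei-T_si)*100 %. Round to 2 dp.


eff = (17.4-(-8.0))/(23.4-(-8.0))*100 = 80.89 %

80.89 %


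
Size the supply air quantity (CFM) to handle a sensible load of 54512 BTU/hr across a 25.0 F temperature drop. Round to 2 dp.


CFM = 54512 / (1.08 * 25.0) = 2018.96

2018.96 CFM


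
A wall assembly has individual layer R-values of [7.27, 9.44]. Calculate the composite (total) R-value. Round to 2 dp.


R_total = 7.27 + 9.44 = 16.71

16.71


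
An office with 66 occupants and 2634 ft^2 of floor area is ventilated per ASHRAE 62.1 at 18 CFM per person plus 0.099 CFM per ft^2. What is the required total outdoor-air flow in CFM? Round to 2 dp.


Total = 66*18 + 2634*0.099 = 1448.77 CFM

1448.77 CFM


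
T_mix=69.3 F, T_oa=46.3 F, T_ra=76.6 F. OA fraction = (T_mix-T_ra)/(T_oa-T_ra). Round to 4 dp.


frac = (69.3 - 76.6) / (46.3 - 76.6) = 0.2409

0.2409


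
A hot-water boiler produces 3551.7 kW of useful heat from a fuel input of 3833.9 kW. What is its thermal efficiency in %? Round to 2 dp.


eta = (3551.7/3833.9)*100 = 92.64 %

92.64 %


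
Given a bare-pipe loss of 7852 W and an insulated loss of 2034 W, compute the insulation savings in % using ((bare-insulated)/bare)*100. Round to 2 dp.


Savings = ((7852-2034)/7852)*100 = 74.10 %

74.10 %


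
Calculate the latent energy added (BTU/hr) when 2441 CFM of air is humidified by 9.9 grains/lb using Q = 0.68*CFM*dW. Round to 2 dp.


Q = 0.68 * 2441 * 9.9 = 16432.81 BTU/hr

16432.81 BTU/hr


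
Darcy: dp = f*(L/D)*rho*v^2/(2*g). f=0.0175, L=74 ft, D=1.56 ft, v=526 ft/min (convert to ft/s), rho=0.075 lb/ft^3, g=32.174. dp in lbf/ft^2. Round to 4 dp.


v_fps = 526/60 = 8.7667 ft/s
dp = 0.0175*(74/1.56)*0.075*8.7667^2/(2*32.174) = 0.0744 lbf/ft^2

0.0744 lbf/ft^2


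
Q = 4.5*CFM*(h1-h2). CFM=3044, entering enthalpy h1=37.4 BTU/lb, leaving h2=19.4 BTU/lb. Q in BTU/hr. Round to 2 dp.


Q = 4.5 * 3044 * (37.4 - 19.4) = 246564.00 BTU/hr

246564.00 BTU/hr


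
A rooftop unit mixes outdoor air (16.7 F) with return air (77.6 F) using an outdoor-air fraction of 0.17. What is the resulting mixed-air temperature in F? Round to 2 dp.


T_mix = 0.17*16.7 + 0.83*77.6 = 67.25 F

67.25 F


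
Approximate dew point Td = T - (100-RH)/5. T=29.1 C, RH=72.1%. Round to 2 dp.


Td = 29.1 - (100-72.1)/5 = 23.52 C

23.52 C


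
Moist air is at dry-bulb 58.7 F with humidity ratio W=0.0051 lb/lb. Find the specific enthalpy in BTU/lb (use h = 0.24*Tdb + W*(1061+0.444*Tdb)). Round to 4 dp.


h = 0.24*58.7 + 0.0051*(1061+0.444*58.7) = 19.6320 BTU/lb

19.6320 BTU/lb


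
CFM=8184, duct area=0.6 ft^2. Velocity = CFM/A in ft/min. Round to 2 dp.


V = 8184 / 0.6 = 13640.00 ft/min

13640.00 ft/min


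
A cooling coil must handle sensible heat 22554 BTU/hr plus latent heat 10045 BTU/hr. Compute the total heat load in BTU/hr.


Qt = 22554 + 10045 = 32599 BTU/hr

32599 BTU/hr


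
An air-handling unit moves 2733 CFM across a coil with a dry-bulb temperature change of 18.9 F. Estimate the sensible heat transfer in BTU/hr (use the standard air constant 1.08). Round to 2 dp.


Q = 1.08 * 2733 * 18.9 = 55786.00 BTU/hr

55786.00 BTU/hr


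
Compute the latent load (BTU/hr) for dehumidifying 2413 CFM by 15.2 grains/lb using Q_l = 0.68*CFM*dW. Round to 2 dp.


Q = 0.68 * 2413 * 15.2 = 24940.77 BTU/hr

24940.77 BTU/hr


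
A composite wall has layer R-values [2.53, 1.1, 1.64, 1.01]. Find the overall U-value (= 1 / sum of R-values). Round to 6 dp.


R_total = 2.53 + 1.1 + 1.64 + 1.01 = 6.28
U = 1/6.28 = 0.159236

0.159236


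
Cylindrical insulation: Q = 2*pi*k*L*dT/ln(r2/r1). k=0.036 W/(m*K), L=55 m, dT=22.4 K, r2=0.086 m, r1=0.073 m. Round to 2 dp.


Q = 2*pi*0.036*55*22.4/ln(0.086/0.073) = 1700.38 W

1700.38 W


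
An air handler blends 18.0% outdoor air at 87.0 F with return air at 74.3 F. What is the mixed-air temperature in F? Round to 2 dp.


T_mix = 74.3 + (18.0/100)*(87.0-74.3) = 76.59 F

76.59 F


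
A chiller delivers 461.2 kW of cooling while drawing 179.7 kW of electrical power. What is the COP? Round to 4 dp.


COP = 461.2 / 179.7 = 2.5665

2.5665


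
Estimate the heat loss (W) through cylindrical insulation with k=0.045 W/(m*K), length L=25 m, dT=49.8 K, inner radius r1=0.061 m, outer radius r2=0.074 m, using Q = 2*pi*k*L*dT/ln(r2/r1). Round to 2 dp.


Q = 2*pi*0.045*25*49.8/ln(0.074/0.061) = 1822.11 W

1822.11 W


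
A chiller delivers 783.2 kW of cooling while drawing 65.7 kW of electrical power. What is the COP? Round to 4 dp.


COP = 783.2 / 65.7 = 11.9209

11.9209


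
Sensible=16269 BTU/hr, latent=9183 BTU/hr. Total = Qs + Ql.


Qt = 16269 + 9183 = 25452 BTU/hr

25452 BTU/hr


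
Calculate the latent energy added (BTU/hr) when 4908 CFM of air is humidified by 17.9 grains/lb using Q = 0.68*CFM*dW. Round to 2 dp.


Q = 0.68 * 4908 * 17.9 = 59740.18 BTU/hr

59740.18 BTU/hr


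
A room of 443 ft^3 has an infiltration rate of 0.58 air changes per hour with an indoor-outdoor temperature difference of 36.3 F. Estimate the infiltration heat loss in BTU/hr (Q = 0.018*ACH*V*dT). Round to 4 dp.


Q = 0.018 * 0.58 * 443 * 36.3 = 167.8846 BTU/hr

167.8846 BTU/hr


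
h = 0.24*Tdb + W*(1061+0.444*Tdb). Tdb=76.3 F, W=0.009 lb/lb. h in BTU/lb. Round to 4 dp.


h = 0.24*76.3 + 0.009*(1061+0.444*76.3) = 28.1659 BTU/lb

28.1659 BTU/lb


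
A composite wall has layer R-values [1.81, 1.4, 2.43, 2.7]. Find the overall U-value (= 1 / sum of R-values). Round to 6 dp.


R_total = 1.81 + 1.4 + 2.43 + 2.7 = 8.34
U = 1/8.34 = 0.119904

0.119904


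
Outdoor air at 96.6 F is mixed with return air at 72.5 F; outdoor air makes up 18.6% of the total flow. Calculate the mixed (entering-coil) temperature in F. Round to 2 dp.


T_mix = 72.5 + (18.6/100)*(96.6-72.5) = 76.98 F

76.98 F


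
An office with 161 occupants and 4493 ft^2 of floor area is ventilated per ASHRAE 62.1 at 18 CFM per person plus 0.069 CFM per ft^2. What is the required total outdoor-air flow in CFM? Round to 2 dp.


Total = 161*18 + 4493*0.069 = 3208.02 CFM

3208.02 CFM


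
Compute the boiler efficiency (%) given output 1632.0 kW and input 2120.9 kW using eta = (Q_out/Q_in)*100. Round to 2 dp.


eta = (1632.0/2120.9)*100 = 76.95 %

76.95 %


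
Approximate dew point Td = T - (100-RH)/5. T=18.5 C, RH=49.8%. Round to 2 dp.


Td = 18.5 - (100-49.8)/5 = 8.46 C

8.46 C


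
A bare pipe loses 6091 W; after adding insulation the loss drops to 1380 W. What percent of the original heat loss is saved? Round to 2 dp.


Savings = ((6091-1380)/6091)*100 = 77.34 %

77.34 %


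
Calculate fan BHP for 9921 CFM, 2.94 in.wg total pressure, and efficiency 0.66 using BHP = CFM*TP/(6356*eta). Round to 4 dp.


BHP = 9921 * 2.94 / (6356 * 0.66) = 6.9530 hp

6.9530 hp


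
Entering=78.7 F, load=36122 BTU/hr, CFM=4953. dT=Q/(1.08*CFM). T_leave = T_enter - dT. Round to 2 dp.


dT = 36122/(1.08*4953) = 6.7527
T_leave = 78.7 - 6.7527 = 71.95 F

71.95 F


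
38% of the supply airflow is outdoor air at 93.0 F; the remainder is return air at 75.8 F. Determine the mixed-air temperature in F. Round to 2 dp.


T_mix = 0.38*93.0 + 0.62*75.8 = 82.34 F

82.34 F


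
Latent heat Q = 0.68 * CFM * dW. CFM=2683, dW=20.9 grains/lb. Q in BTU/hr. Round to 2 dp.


Q = 0.68 * 2683 * 20.9 = 38130.80 BTU/hr

38130.80 BTU/hr


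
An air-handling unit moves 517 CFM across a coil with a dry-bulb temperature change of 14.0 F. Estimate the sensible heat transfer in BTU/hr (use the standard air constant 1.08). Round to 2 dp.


Q = 1.08 * 517 * 14.0 = 7817.04 BTU/hr

7817.04 BTU/hr


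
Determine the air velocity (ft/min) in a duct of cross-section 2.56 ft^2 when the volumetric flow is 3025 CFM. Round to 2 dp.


V = 3025 / 2.56 = 1181.64 ft/min

1181.64 ft/min
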